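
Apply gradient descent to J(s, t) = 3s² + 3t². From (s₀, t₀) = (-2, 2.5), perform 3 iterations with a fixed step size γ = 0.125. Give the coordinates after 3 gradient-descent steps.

(-0.03125, 0.0390625)

∇J = (6s, 6t)
(s₁, t₁) = (-2, 2.5) − 0.125·(-12, 15) = (-0.5, 0.625)
(s₂, t₂) = (-0.5, 0.625) − 0.125·(-3, 3.75) = (-0.125, 0.15625)
(s₃, t₃) = (-0.125, 0.15625) − 0.125·(-0.75, 0.9375) = (-0.03125, 0.0390625)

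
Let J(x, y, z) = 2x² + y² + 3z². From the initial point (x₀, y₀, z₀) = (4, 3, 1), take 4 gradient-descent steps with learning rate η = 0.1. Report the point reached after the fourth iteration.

(0.5184, 1.2288, 0.0256)

∇J = (4x, 2y, 6z)
Step 1: at (4, 3, 1), ∇J = (16, 6, 6) → (4, 3, 1) − 0.1·(16, 6, 6) = (2.4, 2.4, 0.4)
Step 2: at (2.4, 2.4, 0.4), ∇J = (9.6, 4.8, 2.4) → (2.4, 2.4, 0.4) − 0.1·(9.6, 4.8, 2.4) = (1.44, 1.92, 0.16)
Step 3: at (1.44, 1.92, 0.16), ∇J = (5.76, 3.84, 0.96) → (1.44, 1.92, 0.16) − 0.1·(5.76, 3.84, 0.96) = (0.864, 1.536, 0.064)
Step 4: at (0.864, 1.536, 0.064), ∇J = (3.456, 3.072, 0.384) → (0.864, 1.536, 0.064) − 0.1·(3.456, 3.072, 0.384) = (0.5184, 1.2288, 0.0256)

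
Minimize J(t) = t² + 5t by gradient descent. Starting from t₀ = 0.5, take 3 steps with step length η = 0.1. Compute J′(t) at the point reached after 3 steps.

3.072

J′(t) = 2t + 5
t₁ = 0.5 − 0.1·6 = -0.1
t₂ = -0.1 − 0.1·4.8 = -0.58
t₃ = -0.58 − 0.1·3.84 = -0.964
J′(t) at (-0.964) = 3.072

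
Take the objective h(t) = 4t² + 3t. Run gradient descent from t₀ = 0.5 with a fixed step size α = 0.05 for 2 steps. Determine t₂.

h′(t) = 8t + 3
t₁ = 0.5 − 0.05·7 = 0.15
t₂ = 0.15 − 0.05·4.2 = -0.06

-0.06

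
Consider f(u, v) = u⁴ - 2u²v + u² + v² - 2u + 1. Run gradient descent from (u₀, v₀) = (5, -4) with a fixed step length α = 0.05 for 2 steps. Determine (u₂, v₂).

(2888.8648, 58.546)

∇f = (4u³ - 4uv + 2u - 2, -2u² + 2v)
(u₁, v₁) = (5, -4) − 0.05·(588, -58) = (-24.4, -1.1)
(u₂, v₂) = (-24.4, -1.1) − 0.05·(-58265.296, -1192.92) = (2888.8648, 58.546)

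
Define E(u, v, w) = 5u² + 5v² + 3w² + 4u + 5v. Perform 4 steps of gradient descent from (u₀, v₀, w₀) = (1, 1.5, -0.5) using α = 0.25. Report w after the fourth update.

∇E = (10u + 4, 10v + 5, 6w)
Step 1: at (1, 1.5, -0.5), ∇E = (14, 20, -3) → (1, 1.5, -0.5) − 0.25·(14, 20, -3) = (-2.5, -3.5, 0.25)
Step 2: at (-2.5, -3.5, 0.25), ∇E = (-21, -30, 1.5) → (-2.5, -3.5, 0.25) − 0.25·(-21, -30, 1.5) = (2.75, 4, -0.125)
Step 3: at (2.75, 4, -0.125), ∇E = (31.5, 45, -0.75) → (2.75, 4, -0.125) − 0.25·(31.5, 45, -0.75) = (-5.125, -7.25, 0.0625)
Step 4: at (-5.125, -7.25, 0.0625), ∇E = (-47.25, -67.5, 0.375) → (-5.125, -7.25, 0.0625) − 0.25·(-47.25, -67.5, 0.375) = (6.6875, 9.625, -0.03125)
w = -0.03125

-0.03125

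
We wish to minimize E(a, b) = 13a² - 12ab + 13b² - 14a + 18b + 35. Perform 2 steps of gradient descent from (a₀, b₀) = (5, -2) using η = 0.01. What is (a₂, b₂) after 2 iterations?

(2.6768, -0.5324)

∇E = (26a - 12b - 14, -12a + 26b + 18)
Step 1: at (5, -2), ∇E = (140, -94) → (5, -2) − 0.01·(140, -94) = (3.6, -1.06)
Step 2: at (3.6, -1.06), ∇E = (92.32, -52.76) → (3.6, -1.06) − 0.01·(92.32, -52.76) = (2.6768, -0.5324)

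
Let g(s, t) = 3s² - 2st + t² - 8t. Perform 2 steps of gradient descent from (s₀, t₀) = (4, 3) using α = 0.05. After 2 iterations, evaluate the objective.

∇g = (6s - 2t, -2s + 2t - 8)
(s₁, t₁) = (4, 3) − 0.05·(18, -10) = (3.1, 3.5)
(s₂, t₂) = (3.1, 3.5) − 0.05·(11.6, -7.2) = (2.52, 3.86)
g(2.52, 3.86) = -16.3836

-16.3836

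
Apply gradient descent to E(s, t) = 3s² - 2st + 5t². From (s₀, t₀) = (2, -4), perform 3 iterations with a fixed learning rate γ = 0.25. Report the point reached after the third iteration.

(-8.5, 20.5)

∇E = (6s - 2t, -2s + 10t)
Step 1: at (2, -4), ∇E = (20, -44) → (2, -4) − 0.25·(20, -44) = (-3, 7)
Step 2: at (-3, 7), ∇E = (-32, 76) → (-3, 7) − 0.25·(-32, 76) = (5, -12)
Step 3: at (5, -12), ∇E = (54, -130) → (5, -12) − 0.25·(54, -130) = (-8.5, 20.5)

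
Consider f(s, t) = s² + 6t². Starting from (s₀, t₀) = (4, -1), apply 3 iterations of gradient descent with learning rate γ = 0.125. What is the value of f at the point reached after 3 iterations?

∇f = (2s, 12t)
Step 1: at (4, -1), ∇f = (8, -12) → (4, -1) − 0.125·(8, -12) = (3, 0.5)
Step 2: at (3, 0.5), ∇f = (6, 6) → (3, 0.5) − 0.125·(6, 6) = (2.25, -0.25)
Step 3: at (2.25, -0.25), ∇f = (4.5, -3) → (2.25, -0.25) − 0.125·(4.5, -3) = (1.6875, 0.125)
f(1.6875, 0.125) = 2.94140625

2.94140625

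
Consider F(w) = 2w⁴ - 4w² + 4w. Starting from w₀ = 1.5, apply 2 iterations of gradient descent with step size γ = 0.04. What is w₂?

F′(w) = 8w³ - 8w + 4
Step 1: F′(1.5) = 19; w₁ = 1.5 − 0.04·19 = 0.74
Step 2: F′(0.74) = 1.321792; w₂ = 0.74 − 0.04·1.321792 = 0.68712832

0.68712832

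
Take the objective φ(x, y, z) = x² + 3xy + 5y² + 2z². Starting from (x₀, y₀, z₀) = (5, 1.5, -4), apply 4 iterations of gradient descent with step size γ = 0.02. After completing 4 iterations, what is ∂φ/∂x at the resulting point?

∇φ = (2x + 3y, 3x + 10y, 4z)
(x₁, y₁, z₁) = (5, 1.5, -4) − 0.02·(14.5, 30, -16) = (4.71, 0.9, -3.68)
(x₂, y₂, z₂) = (4.71, 0.9, -3.68) − 0.02·(12.12, 23.13, -14.72) = (4.4676, 0.4374, -3.3856)
(x₃, y₃, z₃) = (4.4676, 0.4374, -3.3856) − 0.02·(10.2474, 17.7768, -13.5424) = (4.262652, 0.081864, -3.114752)
(x₄, y₄, z₄) = (4.262652, 0.081864, -3.114752) − 0.02·(8.770896, 13.606596, -12.459008) = (4.08723408, -0.19026792, -2.86557184)
∂φ/∂x at (4.08723408, -0.19026792, -2.86557184) = 7.6036644

7.6036644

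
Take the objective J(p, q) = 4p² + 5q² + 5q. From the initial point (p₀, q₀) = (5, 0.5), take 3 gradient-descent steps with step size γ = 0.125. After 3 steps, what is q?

-0.515625

∇J = (8p, 10q + 5)
(p₁, q₁) = (5, 0.5) − 0.125·(40, 10) = (0, -0.75)
(p₂, q₂) = (0, -0.75) − 0.125·(0, -2.5) = (0, -0.4375)
(p₃, q₃) = (0, -0.4375) − 0.125·(0, 0.625) = (0, -0.515625)
q = -0.515625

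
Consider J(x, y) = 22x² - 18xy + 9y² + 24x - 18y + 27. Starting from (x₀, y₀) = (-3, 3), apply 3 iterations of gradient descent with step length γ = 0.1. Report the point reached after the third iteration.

(249.72, -127.032)

∇J = (44x - 18y + 24, -18x + 18y - 18)
(x₁, y₁) = (-3, 3) − 0.1·(-162, 90) = (13.2, -6)
(x₂, y₂) = (13.2, -6) − 0.1·(712.8, -363.6) = (-58.08, 30.36)
(x₃, y₃) = (-58.08, 30.36) − 0.1·(-3078, 1573.92) = (249.72, -127.032)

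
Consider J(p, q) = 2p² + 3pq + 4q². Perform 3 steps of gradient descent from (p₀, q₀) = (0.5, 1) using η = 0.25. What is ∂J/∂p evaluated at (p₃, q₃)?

∇J = (4p + 3q, 3p + 8q)
(p₁, q₁) = (0.5, 1) − 0.25·(5, 9.5) = (-0.75, -1.375)
(p₂, q₂) = (-0.75, -1.375) − 0.25·(-7.125, -13.25) = (1.03125, 1.9375)
(p₃, q₃) = (1.03125, 1.9375) − 0.25·(9.9375, 18.59375) = (-1.453125, -2.7109375)
∂J/∂p at (-1.453125, -2.7109375) = -13.9453125

-13.9453125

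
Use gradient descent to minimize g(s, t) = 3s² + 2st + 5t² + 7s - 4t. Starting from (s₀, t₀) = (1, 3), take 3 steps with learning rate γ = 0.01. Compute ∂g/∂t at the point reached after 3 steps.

19.477488

∇g = (6s + 2t + 7, 2s + 10t - 4)
(s₁, t₁) = (1, 3) − 0.01·(19, 28) = (0.81, 2.72)
(s₂, t₂) = (0.81, 2.72) − 0.01·(17.3, 24.82) = (0.637, 2.4718)
(s₃, t₃) = (0.637, 2.4718) − 0.01·(15.7656, 21.992) = (0.479344, 2.25188)
∂g/∂t at (0.479344, 2.25188) = 19.477488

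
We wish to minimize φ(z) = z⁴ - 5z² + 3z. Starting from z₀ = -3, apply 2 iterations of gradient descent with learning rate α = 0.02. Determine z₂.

φ′(z) = 4z³ - 10z + 3
Step 1: φ′(-3) = -75; z₁ = -3 − 0.02·(-75) = -1.5
Step 2: φ′(-1.5) = 4.5; z₂ = -1.5 − 0.02·4.5 = -1.59

-1.59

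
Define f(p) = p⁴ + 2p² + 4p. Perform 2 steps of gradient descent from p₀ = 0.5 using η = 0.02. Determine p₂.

f′(p) = 4p³ + 4p + 4
Step 1: f′(0.5) = 6.5; p₁ = 0.5 − 0.02·6.5 = 0.37
Step 2: f′(0.37) = 5.682612; p₂ = 0.37 − 0.02·5.682612 = 0.25634776

0.25634776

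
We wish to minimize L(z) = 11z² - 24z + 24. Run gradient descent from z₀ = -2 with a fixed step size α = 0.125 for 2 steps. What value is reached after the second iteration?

-8.375

L′(z) = 22z - 24
Step 1: L′(-2) = -68; z₁ = -2 − 0.125·(-68) = 6.5
Step 2: L′(6.5) = 119; z₂ = 6.5 − 0.125·119 = -8.375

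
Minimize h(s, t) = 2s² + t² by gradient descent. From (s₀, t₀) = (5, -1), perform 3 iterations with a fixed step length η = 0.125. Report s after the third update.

0.625

∇h = (4s, 2t)
(s₁, t₁) = (5, -1) − 0.125·(20, -2) = (2.5, -0.75)
(s₂, t₂) = (2.5, -0.75) − 0.125·(10, -1.5) = (1.25, -0.5625)
(s₃, t₃) = (1.25, -0.5625) − 0.125·(5, -1.125) = (0.625, -0.421875)
s = 0.625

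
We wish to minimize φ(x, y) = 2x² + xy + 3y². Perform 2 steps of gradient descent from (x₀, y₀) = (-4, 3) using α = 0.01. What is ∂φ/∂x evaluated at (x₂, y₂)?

-12.2481

∇φ = (4x + y, x + 6y)
Step 1: at (-4, 3), ∇φ = (-13, 14) → (-4, 3) − 0.01·(-13, 14) = (-3.87, 2.86)
Step 2: at (-3.87, 2.86), ∇φ = (-12.62, 13.29) → (-3.87, 2.86) − 0.01·(-12.62, 13.29) = (-3.7438, 2.7271)
∂φ/∂x at (-3.7438, 2.7271) = -12.2481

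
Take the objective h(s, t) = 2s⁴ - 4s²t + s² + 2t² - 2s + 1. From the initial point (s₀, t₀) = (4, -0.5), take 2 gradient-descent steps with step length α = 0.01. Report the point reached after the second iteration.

(-1.11786368, 0.225424)

∇h = (8s³ - 8st + 2s - 2, -4s² + 4t)
(s₁, t₁) = (4, -0.5) − 0.01·(534, -66) = (-1.34, 0.16)
(s₂, t₂) = (-1.34, 0.16) − 0.01·(-22.213632, -6.5424) = (-1.11786368, 0.225424)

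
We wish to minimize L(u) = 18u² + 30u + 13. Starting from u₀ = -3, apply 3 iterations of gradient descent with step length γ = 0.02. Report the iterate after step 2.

L′(u) = 36u + 30
u₁ = -3 − 0.02·(-78) = -1.44
u₂ = -1.44 − 0.02·(-21.84) = -1.0032

-1.0032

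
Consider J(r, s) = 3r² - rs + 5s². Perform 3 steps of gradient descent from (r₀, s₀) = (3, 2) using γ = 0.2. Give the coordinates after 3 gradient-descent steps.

∇J = (6r - s, -r + 10s)
Step 1: at (3, 2), ∇J = (16, 17) → (3, 2) − 0.2·(16, 17) = (-0.2, -1.4)
Step 2: at (-0.2, -1.4), ∇J = (0.2, -13.8) → (-0.2, -1.4) − 0.2·(0.2, -13.8) = (-0.24, 1.36)
Step 3: at (-0.24, 1.36), ∇J = (-2.8, 13.84) → (-0.24, 1.36) − 0.2·(-2.8, 13.84) = (0.32, -1.408)

(0.32, -1.408)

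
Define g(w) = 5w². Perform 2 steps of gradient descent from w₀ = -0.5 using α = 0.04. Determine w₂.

-0.18

g′(w) = 10w
Step 1: g′(-0.5) = -5; w₁ = -0.5 − 0.04·(-5) = -0.3
Step 2: g′(-0.3) = -3; w₂ = -0.3 − 0.04·(-3) = -0.18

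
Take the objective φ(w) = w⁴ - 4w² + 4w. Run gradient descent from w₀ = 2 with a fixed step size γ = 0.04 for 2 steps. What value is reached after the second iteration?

1.14752

φ′(w) = 4w³ - 8w + 4
Step 1: φ′(2) = 20; w₁ = 2 − 0.04·20 = 1.2
Step 2: φ′(1.2) = 1.312; w₂ = 1.2 − 0.04·1.312 = 1.14752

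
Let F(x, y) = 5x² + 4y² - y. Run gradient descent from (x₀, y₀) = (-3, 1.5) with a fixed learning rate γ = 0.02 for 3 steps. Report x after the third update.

∇F = (10x, 8y - 1)
(x₁, y₁) = (-3, 1.5) − 0.02·(-30, 11) = (-2.4, 1.28)
(x₂, y₂) = (-2.4, 1.28) − 0.02·(-24, 9.24) = (-1.92, 1.0952)
(x₃, y₃) = (-1.92, 1.0952) − 0.02·(-19.2, 7.7616) = (-1.536, 0.939968)
x = -1.536

-1.536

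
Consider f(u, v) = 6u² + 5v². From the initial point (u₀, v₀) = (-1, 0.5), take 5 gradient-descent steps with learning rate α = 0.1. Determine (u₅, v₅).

(0.00032, 0)

∇f = (12u, 10v)
Step 1: at (-1, 0.5), ∇f = (-12, 5) → (-1, 0.5) − 0.1·(-12, 5) = (0.2, 0)
Step 2: at (0.2, 0), ∇f = (2.4, 0) → (0.2, 0) − 0.1·(2.4, 0) = (-0.04, 0)
Step 3: at (-0.04, 0), ∇f = (-0.48, 0) → (-0.04, 0) − 0.1·(-0.48, 0) = (0.008, 0)
Step 4: at (0.008, 0), ∇f = (0.096, 0) → (0.008, 0) − 0.1·(0.096, 0) = (-0.0016, 0)
Step 5: at (-0.0016, 0), ∇f = (-0.0192, 0) → (-0.0016, 0) − 0.1·(-0.0192, 0) = (0.00032, 0)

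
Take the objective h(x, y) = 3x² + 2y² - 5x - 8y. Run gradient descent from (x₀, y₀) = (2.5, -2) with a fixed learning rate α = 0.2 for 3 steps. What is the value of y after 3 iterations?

∇h = (6x - 5, 4y - 8)
Step 1: at (2.5, -2), ∇h = (10, -16) → (2.5, -2) − 0.2·(10, -16) = (0.5, 1.2)
Step 2: at (0.5, 1.2), ∇h = (-2, -3.2) → (0.5, 1.2) − 0.2·(-2, -3.2) = (0.9, 1.84)
Step 3: at (0.9, 1.84), ∇h = (0.4, -0.64) → (0.9, 1.84) − 0.2·(0.4, -0.64) = (0.82, 1.968)
y = 1.968

1.968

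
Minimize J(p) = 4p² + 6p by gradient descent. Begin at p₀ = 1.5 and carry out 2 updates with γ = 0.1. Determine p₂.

J′(p) = 8p + 6
Step 1: J′(1.5) = 18; p₁ = 1.5 − 0.1·18 = -0.3
Step 2: J′(-0.3) = 3.6; p₂ = -0.3 − 0.1·3.6 = -0.66

-0.66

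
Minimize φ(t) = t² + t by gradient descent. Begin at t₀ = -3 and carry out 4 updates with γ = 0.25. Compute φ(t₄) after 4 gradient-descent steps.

-0.2255859375

φ′(t) = 2t + 1
Step 1: φ′(-3) = -5; t₁ = -3 − 0.25·(-5) = -1.75
Step 2: φ′(-1.75) = -2.5; t₂ = -1.75 − 0.25·(-2.5) = -1.125
Step 3: φ′(-1.125) = -1.25; t₃ = -1.125 − 0.25·(-1.25) = -0.8125
Step 4: φ′(-0.8125) = -0.625; t₄ = -0.8125 − 0.25·(-0.625) = -0.65625
φ(-0.65625) = -0.2255859375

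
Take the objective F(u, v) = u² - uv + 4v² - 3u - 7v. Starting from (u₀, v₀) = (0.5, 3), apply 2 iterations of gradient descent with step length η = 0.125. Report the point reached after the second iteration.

∇F = (2u - v - 3, -u + 8v - 7)
Step 1: at (0.5, 3), ∇F = (-5, 16.5) → (0.5, 3) − 0.125·(-5, 16.5) = (1.125, 0.9375)
Step 2: at (1.125, 0.9375), ∇F = (-1.6875, -0.625) → (1.125, 0.9375) − 0.125·(-1.6875, -0.625) = (1.3359375, 1.015625)

(1.3359375, 1.015625)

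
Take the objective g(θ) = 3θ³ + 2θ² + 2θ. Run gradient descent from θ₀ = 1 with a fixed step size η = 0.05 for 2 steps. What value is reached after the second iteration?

0.071875

g′(θ) = 9θ² + 4θ + 2
θ₁ = 1 − 0.05·15 = 0.25
θ₂ = 0.25 − 0.05·3.5625 = 0.071875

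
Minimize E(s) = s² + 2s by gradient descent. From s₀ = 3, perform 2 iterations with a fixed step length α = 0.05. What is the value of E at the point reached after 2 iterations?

9.4976

E′(s) = 2s + 2
s₁ = 3 − 0.05·8 = 2.6
s₂ = 2.6 − 0.05·7.2 = 2.24
E(2.24) = 9.4976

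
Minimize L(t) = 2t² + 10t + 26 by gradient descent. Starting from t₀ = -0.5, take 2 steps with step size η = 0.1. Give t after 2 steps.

-1.78

L′(t) = 4t + 10
Step 1: L′(-0.5) = 8; t₁ = -0.5 − 0.1·8 = -1.3
Step 2: L′(-1.3) = 4.8; t₂ = -1.3 − 0.1·4.8 = -1.78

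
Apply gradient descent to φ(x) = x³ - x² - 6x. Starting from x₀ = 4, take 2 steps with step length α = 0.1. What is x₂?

1.212

φ′(x) = 3x² - 2x - 6
x₁ = 4 − 0.1·34 = 0.6
x₂ = 0.6 − 0.1·(-6.12) = 1.212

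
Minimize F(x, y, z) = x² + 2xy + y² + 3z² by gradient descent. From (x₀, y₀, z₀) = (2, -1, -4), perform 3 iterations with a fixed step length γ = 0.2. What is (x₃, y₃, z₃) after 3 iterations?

∇F = (2x + 2y, 2x + 2y, 6z)
Step 1: at (2, -1, -4), ∇F = (2, 2, -24) → (2, -1, -4) − 0.2·(2, 2, -24) = (1.6, -1.4, 0.8)
Step 2: at (1.6, -1.4, 0.8), ∇F = (0.4, 0.4, 4.8) → (1.6, -1.4, 0.8) − 0.2·(0.4, 0.4, 4.8) = (1.52, -1.48, -0.16)
Step 3: at (1.52, -1.48, -0.16), ∇F = (0.08, 0.08, -0.96) → (1.52, -1.48, -0.16) − 0.2·(0.08, 0.08, -0.96) = (1.504, -1.496, 0.032)

(1.504, -1.496, 0.032)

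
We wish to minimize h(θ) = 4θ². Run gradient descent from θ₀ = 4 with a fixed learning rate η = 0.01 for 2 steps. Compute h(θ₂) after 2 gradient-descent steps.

h′(θ) = 8θ
θ₁ = 4 − 0.01·32 = 3.68
θ₂ = 3.68 − 0.01·29.44 = 3.3856
h(3.3856) = 45.84914944

45.84914944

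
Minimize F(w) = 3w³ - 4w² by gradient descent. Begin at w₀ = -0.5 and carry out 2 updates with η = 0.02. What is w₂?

-0.7953125

F′(w) = 9w² - 8w
Step 1: F′(-0.5) = 6.25; w₁ = -0.5 − 0.02·6.25 = -0.625
Step 2: F′(-0.625) = 8.515625; w₂ = -0.625 − 0.02·8.515625 = -0.7953125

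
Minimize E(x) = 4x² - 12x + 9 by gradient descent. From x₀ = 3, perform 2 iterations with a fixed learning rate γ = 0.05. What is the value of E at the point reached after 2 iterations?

E′(x) = 8x - 12
Step 1: E′(3) = 12; x₁ = 3 − 0.05·12 = 2.4
Step 2: E′(2.4) = 7.2; x₂ = 2.4 − 0.05·7.2 = 2.04
E(2.04) = 1.1664

1.1664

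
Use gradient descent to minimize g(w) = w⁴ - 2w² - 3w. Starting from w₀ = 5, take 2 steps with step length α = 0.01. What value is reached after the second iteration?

0.26871332

g′(w) = 4w³ - 4w - 3
w₁ = 5 − 0.01·477 = 0.23
w₂ = 0.23 − 0.01·(-3.871332) = 0.26871332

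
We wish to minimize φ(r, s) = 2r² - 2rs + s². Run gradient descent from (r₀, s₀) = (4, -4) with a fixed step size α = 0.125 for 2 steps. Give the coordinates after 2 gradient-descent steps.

∇φ = (4r - 2s, -2r + 2s)
(r₁, s₁) = (4, -4) − 0.125·(24, -16) = (1, -2)
(r₂, s₂) = (1, -2) − 0.125·(8, -6) = (0, -1.25)

(0, -1.25)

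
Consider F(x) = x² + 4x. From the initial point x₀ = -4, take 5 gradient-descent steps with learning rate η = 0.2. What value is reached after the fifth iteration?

-2.15552

F′(x) = 2x + 4
Step 1: F′(-4) = -4; x₁ = -4 − 0.2·(-4) = -3.2
Step 2: F′(-3.2) = -2.4; x₂ = -3.2 − 0.2·(-2.4) = -2.72
Step 3: F′(-2.72) = -1.44; x₃ = -2.72 − 0.2·(-1.44) = -2.432
Step 4: F′(-2.432) = -0.864; x₄ = -2.432 − 0.2·(-0.864) = -2.2592
Step 5: F′(-2.2592) = -0.5184; x₅ = -2.2592 − 0.2·(-0.5184) = -2.15552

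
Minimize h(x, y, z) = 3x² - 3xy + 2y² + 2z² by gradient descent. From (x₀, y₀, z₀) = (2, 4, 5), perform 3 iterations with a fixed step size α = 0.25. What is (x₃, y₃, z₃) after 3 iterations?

(1.0625, 0.09375, 0)

∇h = (6x - 3y, -3x + 4y, 4z)
Step 1: at (2, 4, 5), ∇h = (0, 10, 20) → (2, 4, 5) − 0.25·(0, 10, 20) = (2, 1.5, 0)
Step 2: at (2, 1.5, 0), ∇h = (7.5, 0, 0) → (2, 1.5, 0) − 0.25·(7.5, 0, 0) = (0.125, 1.5, 0)
Step 3: at (0.125, 1.5, 0), ∇h = (-3.75, 5.625, 0) → (0.125, 1.5, 0) − 0.25·(-3.75, 5.625, 0) = (1.0625, 0.09375, 0)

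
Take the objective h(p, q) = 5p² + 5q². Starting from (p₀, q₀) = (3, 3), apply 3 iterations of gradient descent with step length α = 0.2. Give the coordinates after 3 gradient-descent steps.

∇h = (10p, 10q)
(p₁, q₁) = (3, 3) − 0.2·(30, 30) = (-3, -3)
(p₂, q₂) = (-3, -3) − 0.2·(-30, -30) = (3, 3)
(p₃, q₃) = (3, 3) − 0.2·(30, 30) = (-3, -3)

(-3, -3)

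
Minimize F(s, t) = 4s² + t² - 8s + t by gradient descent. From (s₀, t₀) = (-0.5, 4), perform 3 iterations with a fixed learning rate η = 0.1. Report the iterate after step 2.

∇F = (8s - 8, 2t + 1)
Step 1: at (-0.5, 4), ∇F = (-12, 9) → (-0.5, 4) − 0.1·(-12, 9) = (0.7, 3.1)
Step 2: at (0.7, 3.1), ∇F = (-2.4, 7.2) → (0.7, 3.1) − 0.1·(-2.4, 7.2) = (0.94, 2.38)

(0.94, 2.38)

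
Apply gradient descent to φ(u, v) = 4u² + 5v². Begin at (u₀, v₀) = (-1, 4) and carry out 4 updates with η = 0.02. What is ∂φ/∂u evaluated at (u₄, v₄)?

∇φ = (8u, 10v)
Step 1: at (-1, 4), ∇φ = (-8, 40) → (-1, 4) − 0.02·(-8, 40) = (-0.84, 3.2)
Step 2: at (-0.84, 3.2), ∇φ = (-6.72, 32) → (-0.84, 3.2) − 0.02·(-6.72, 32) = (-0.7056, 2.56)
Step 3: at (-0.7056, 2.56), ∇φ = (-5.6448, 25.6) → (-0.7056, 2.56) − 0.02·(-5.6448, 25.6) = (-0.592704, 2.048)
Step 4: at (-0.592704, 2.048), ∇φ = (-4.741632, 20.48) → (-0.592704, 2.048) − 0.02·(-4.741632, 20.48) = (-0.49787136, 1.6384)
∂φ/∂u at (-0.49787136, 1.6384) = -3.98297088

-3.98297088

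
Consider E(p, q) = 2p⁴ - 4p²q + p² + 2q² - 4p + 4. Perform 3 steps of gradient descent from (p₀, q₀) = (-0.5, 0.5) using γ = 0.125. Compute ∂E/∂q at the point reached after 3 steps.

∇E = (8p³ - 8pq + 2p - 4, -4p² + 4q)
(p₁, q₁) = (-0.5, 0.5) − 0.125·(-4, 1) = (0, 0.375)
(p₂, q₂) = (0, 0.375) − 0.125·(-4, 1.5) = (0.5, 0.1875)
(p₃, q₃) = (0.5, 0.1875) − 0.125·(-2.75, -0.25) = (0.84375, 0.21875)
∂E/∂q at (0.84375, 0.21875) = -1.97265625

-1.97265625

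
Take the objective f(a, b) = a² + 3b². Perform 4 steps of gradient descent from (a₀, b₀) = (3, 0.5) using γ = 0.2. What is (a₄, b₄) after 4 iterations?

(0.3888, 0.0008)

∇f = (2a, 6b)
(a₁, b₁) = (3, 0.5) − 0.2·(6, 3) = (1.8, -0.1)
(a₂, b₂) = (1.8, -0.1) − 0.2·(3.6, -0.6) = (1.08, 0.02)
(a₃, b₃) = (1.08, 0.02) − 0.2·(2.16, 0.12) = (0.648, -0.004)
(a₄, b₄) = (0.648, -0.004) − 0.2·(1.296, -0.024) = (0.3888, 0.0008)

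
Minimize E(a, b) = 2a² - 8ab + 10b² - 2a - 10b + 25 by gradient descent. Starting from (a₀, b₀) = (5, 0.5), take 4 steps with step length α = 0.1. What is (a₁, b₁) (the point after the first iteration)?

∇E = (4a - 8b - 2, -8a + 20b - 10)
(a₁, b₁) = (5, 0.5) − 0.1·(14, -40) = (3.6, 4.5)

(3.6, 4.5)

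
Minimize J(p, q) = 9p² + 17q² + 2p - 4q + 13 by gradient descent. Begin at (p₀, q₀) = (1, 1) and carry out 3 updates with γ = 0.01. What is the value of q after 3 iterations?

∇J = (18p + 2, 34q - 4)
Step 1: at (1, 1), ∇J = (20, 30) → (1, 1) − 0.01·(20, 30) = (0.8, 0.7)
Step 2: at (0.8, 0.7), ∇J = (16.4, 19.8) → (0.8, 0.7) − 0.01·(16.4, 19.8) = (0.636, 0.502)
Step 3: at (0.636, 0.502), ∇J = (13.448, 13.068) → (0.636, 0.502) − 0.01·(13.448, 13.068) = (0.50152, 0.37132)
q = 0.37132

0.37132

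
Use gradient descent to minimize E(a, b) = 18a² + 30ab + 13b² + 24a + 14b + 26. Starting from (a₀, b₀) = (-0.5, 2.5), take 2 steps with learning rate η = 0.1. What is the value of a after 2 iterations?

∇E = (36a + 30b + 24, 30a + 26b + 14)
Step 1: at (-0.5, 2.5), ∇E = (81, 64) → (-0.5, 2.5) − 0.1·(81, 64) = (-8.6, -3.9)
Step 2: at (-8.6, -3.9), ∇E = (-402.6, -345.4) → (-8.6, -3.9) − 0.1·(-402.6, -345.4) = (31.66, 30.64)
a = 31.66

31.66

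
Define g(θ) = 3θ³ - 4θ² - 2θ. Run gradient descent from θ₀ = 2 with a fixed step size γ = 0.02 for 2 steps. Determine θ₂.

1.458272

g′(θ) = 9θ² - 8θ - 2
θ₁ = 2 − 0.02·18 = 1.64
θ₂ = 1.64 − 0.02·9.0864 = 1.458272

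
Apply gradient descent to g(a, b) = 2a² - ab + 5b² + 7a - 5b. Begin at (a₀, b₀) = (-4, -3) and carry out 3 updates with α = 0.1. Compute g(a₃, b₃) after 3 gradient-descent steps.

-5.820893

∇g = (4a - b + 7, -a + 10b - 5)
Step 1: at (-4, -3), ∇g = (-6, -31) → (-4, -3) − 0.1·(-6, -31) = (-3.4, 0.1)
Step 2: at (-3.4, 0.1), ∇g = (-6.7, -0.6) → (-3.4, 0.1) − 0.1·(-6.7, -0.6) = (-2.73, 0.16)
Step 3: at (-2.73, 0.16), ∇g = (-4.08, -0.67) → (-2.73, 0.16) − 0.1·(-4.08, -0.67) = (-2.322, 0.227)
g(-2.322, 0.227) = -5.820893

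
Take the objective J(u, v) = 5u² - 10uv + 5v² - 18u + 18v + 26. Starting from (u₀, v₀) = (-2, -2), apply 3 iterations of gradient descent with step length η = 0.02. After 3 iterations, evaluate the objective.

10.5558272

∇J = (10u - 10v - 18, -10u + 10v + 18)
(u₁, v₁) = (-2, -2) − 0.02·(-18, 18) = (-1.64, -2.36)
(u₂, v₂) = (-1.64, -2.36) − 0.02·(-10.8, 10.8) = (-1.424, -2.576)
(u₃, v₃) = (-1.424, -2.576) − 0.02·(-6.48, 6.48) = (-1.2944, -2.7056)
J(-1.2944, -2.7056) = 10.5558272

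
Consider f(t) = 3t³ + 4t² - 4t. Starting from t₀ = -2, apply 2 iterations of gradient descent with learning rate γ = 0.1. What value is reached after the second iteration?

f′(t) = 9t² + 8t - 4
Step 1: f′(-2) = 16; t₁ = -2 − 0.1·16 = -3.6
Step 2: f′(-3.6) = 83.84; t₂ = -3.6 − 0.1·83.84 = -11.984

-11.984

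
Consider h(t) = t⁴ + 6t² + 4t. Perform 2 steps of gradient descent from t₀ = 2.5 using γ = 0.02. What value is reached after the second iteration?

h′(t) = 4t³ + 12t + 4
t₁ = 2.5 − 0.02·96.5 = 0.57
t₂ = 0.57 − 0.02·11.580772 = 0.33838456

0.33838456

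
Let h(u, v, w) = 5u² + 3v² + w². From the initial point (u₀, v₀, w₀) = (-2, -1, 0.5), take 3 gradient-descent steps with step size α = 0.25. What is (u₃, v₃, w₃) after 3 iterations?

(6.75, 0.125, 0.0625)

∇h = (10u, 6v, 2w)
(u₁, v₁, w₁) = (-2, -1, 0.5) − 0.25·(-20, -6, 1) = (3, 0.5, 0.25)
(u₂, v₂, w₂) = (3, 0.5, 0.25) − 0.25·(30, 3, 0.5) = (-4.5, -0.25, 0.125)
(u₃, v₃, w₃) = (-4.5, -0.25, 0.125) − 0.25·(-45, -1.5, 0.25) = (6.75, 0.125, 0.0625)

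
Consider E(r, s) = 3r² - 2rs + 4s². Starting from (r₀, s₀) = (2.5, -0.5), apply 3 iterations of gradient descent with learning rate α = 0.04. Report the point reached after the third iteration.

(1.070112, 0.14864)

∇E = (6r - 2s, -2r + 8s)
Step 1: at (2.5, -0.5), ∇E = (16, -9) → (2.5, -0.5) − 0.04·(16, -9) = (1.86, -0.14)
Step 2: at (1.86, -0.14), ∇E = (11.44, -4.84) → (1.86, -0.14) − 0.04·(11.44, -4.84) = (1.4024, 0.0536)
Step 3: at (1.4024, 0.0536), ∇E = (8.3072, -2.376) → (1.4024, 0.0536) − 0.04·(8.3072, -2.376) = (1.070112, 0.14864)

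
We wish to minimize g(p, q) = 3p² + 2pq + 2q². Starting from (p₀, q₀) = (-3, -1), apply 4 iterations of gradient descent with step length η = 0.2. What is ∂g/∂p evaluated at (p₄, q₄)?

-0.8

∇g = (6p + 2q, 2p + 4q)
Step 1: at (-3, -1), ∇g = (-20, -10) → (-3, -1) − 0.2·(-20, -10) = (1, 1)
Step 2: at (1, 1), ∇g = (8, 6) → (1, 1) − 0.2·(8, 6) = (-0.6, -0.2)
Step 3: at (-0.6, -0.2), ∇g = (-4, -2) → (-0.6, -0.2) − 0.2·(-4, -2) = (0.2, 0.2)
Step 4: at (0.2, 0.2), ∇g = (1.6, 1.2) → (0.2, 0.2) − 0.2·(1.6, 1.2) = (-0.12, -0.04)
∂g/∂p at (-0.12, -0.04) = -0.8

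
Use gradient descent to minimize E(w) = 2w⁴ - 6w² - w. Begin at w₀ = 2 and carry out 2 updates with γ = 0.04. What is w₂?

0.66394112

E′(w) = 8w³ - 12w - 1
Step 1: E′(2) = 39; w₁ = 2 − 0.04·39 = 0.44
Step 2: E′(0.44) = -5.598528; w₂ = 0.44 − 0.04·(-5.598528) = 0.66394112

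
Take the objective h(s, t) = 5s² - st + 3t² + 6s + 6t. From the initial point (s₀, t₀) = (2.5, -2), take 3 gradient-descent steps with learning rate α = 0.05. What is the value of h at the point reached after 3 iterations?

∇h = (10s - t + 6, -s + 6t + 6)
(s₁, t₁) = (2.5, -2) − 0.05·(33, -8.5) = (0.85, -1.575)
(s₂, t₂) = (0.85, -1.575) − 0.05·(16.075, -4.3) = (0.04625, -1.36)
(s₃, t₃) = (0.04625, -1.36) − 0.05·(7.8225, -2.20625) = (-0.344875, -1.2496875)
h(-0.344875, -1.2496875) = -4.71851060546875

-4.71851060546875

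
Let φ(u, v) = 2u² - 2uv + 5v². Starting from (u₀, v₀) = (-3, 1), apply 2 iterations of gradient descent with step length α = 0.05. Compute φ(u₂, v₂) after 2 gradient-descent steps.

∇φ = (4u - 2v, -2u + 10v)
Step 1: at (-3, 1), ∇φ = (-14, 16) → (-3, 1) − 0.05·(-14, 16) = (-2.3, 0.2)
Step 2: at (-2.3, 0.2), ∇φ = (-9.6, 6.6) → (-2.3, 0.2) − 0.05·(-9.6, 6.6) = (-1.82, -0.13)
φ(-1.82, -0.13) = 6.2361

6.2361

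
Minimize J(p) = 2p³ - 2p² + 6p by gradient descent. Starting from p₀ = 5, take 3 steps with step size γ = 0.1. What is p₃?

J′(p) = 6p² - 4p + 6
p₁ = 5 − 0.1·136 = -8.6
p₂ = -8.6 − 0.1·484.16 = -57.016
p₃ = -57.016 − 0.1·19739.009536 = -2030.9169536

-2030.9169536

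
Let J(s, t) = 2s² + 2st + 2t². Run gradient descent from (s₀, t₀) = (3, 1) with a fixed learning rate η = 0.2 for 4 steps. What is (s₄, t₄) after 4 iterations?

∇J = (4s + 2t, 2s + 4t)
(s₁, t₁) = (3, 1) − 0.2·(14, 10) = (0.2, -1)
(s₂, t₂) = (0.2, -1) − 0.2·(-1.2, -3.6) = (0.44, -0.28)
(s₃, t₃) = (0.44, -0.28) − 0.2·(1.2, -0.24) = (0.2, -0.232)
(s₄, t₄) = (0.2, -0.232) − 0.2·(0.336, -0.528) = (0.1328, -0.1264)

(0.1328, -0.1264)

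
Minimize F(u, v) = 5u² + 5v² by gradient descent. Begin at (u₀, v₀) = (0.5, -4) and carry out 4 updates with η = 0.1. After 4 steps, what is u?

0

∇F = (10u, 10v)
Step 1: at (0.5, -4), ∇F = (5, -40) → (0.5, -4) − 0.1·(5, -40) = (0, 0)
Step 2: at (0, 0), ∇F = (0, 0) → (0, 0) − 0.1·(0, 0) = (0, 0)
Step 3: at (0, 0), ∇F = (0, 0) → (0, 0) − 0.1·(0, 0) = (0, 0)
Step 4: at (0, 0), ∇F = (0, 0) → (0, 0) − 0.1·(0, 0) = (0, 0)
u = 0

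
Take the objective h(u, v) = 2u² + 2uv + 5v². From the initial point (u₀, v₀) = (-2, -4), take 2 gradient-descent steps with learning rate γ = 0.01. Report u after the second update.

-1.6952

∇h = (4u + 2v, 2u + 10v)
(u₁, v₁) = (-2, -4) − 0.01·(-16, -44) = (-1.84, -3.56)
(u₂, v₂) = (-1.84, -3.56) − 0.01·(-14.48, -39.28) = (-1.6952, -3.1672)
u = -1.6952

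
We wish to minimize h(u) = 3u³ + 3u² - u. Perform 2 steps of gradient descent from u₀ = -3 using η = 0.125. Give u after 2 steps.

h′(u) = 9u² + 6u - 1
u₁ = -3 − 0.125·62 = -10.75
u₂ = -10.75 − 0.125·974.5625 = -132.5703125

-132.5703125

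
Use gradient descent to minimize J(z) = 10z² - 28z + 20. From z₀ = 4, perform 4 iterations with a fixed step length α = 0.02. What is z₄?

J′(z) = 20z - 28
z₁ = 4 − 0.02·52 = 2.96
z₂ = 2.96 − 0.02·31.2 = 2.336
z₃ = 2.336 − 0.02·18.72 = 1.9616
z₄ = 1.9616 − 0.02·11.232 = 1.73696

1.73696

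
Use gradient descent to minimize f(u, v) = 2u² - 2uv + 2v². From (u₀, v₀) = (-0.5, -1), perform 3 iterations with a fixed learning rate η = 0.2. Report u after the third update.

-0.164

∇f = (4u - 2v, -2u + 4v)
Step 1: at (-0.5, -1), ∇f = (0, -3) → (-0.5, -1) − 0.2·(0, -3) = (-0.5, -0.4)
Step 2: at (-0.5, -0.4), ∇f = (-1.2, -0.6) → (-0.5, -0.4) − 0.2·(-1.2, -0.6) = (-0.26, -0.28)
Step 3: at (-0.26, -0.28), ∇f = (-0.48, -0.6) → (-0.26, -0.28) − 0.2·(-0.48, -0.6) = (-0.164, -0.16)
u = -0.164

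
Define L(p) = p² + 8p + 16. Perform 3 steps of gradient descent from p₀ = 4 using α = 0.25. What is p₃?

L′(p) = 2p + 8
Step 1: L′(4) = 16; p₁ = 4 − 0.25·16 = 0
Step 2: L′(0) = 8; p₂ = 0 − 0.25·8 = -2
Step 3: L′(-2) = 4; p₃ = -2 − 0.25·4 = -3

-3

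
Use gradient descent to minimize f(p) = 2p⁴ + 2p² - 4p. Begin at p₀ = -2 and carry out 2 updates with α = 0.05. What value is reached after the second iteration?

-0.6928

f′(p) = 8p³ + 4p - 4
p₁ = -2 − 0.05·(-76) = 1.8
p₂ = 1.8 − 0.05·49.856 = -0.6928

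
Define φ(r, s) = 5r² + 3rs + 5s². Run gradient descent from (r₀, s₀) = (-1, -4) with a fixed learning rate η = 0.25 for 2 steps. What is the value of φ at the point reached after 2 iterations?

2087.33203125

∇φ = (10r + 3s, 3r + 10s)
(r₁, s₁) = (-1, -4) − 0.25·(-22, -43) = (4.5, 6.75)
(r₂, s₂) = (4.5, 6.75) − 0.25·(65.25, 81) = (-11.8125, -13.5)
φ(-11.8125, -13.5) = 2087.33203125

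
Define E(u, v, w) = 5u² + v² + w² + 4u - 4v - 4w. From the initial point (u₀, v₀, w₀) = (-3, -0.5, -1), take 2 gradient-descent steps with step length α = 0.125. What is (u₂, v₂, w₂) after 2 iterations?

(-0.5625, 0.59375, 0.3125)

∇E = (10u + 4, 2v - 4, 2w - 4)
(u₁, v₁, w₁) = (-3, -0.5, -1) − 0.125·(-26, -5, -6) = (0.25, 0.125, -0.25)
(u₂, v₂, w₂) = (0.25, 0.125, -0.25) − 0.125·(6.5, -3.75, -4.5) = (-0.5625, 0.59375, 0.3125)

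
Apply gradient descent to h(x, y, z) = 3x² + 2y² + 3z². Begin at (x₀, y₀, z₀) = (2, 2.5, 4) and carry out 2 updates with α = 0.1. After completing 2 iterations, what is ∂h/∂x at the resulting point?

1.92

∇h = (6x, 4y, 6z)
(x₁, y₁, z₁) = (2, 2.5, 4) − 0.1·(12, 10, 24) = (0.8, 1.5, 1.6)
(x₂, y₂, z₂) = (0.8, 1.5, 1.6) − 0.1·(4.8, 6, 9.6) = (0.32, 0.9, 0.64)
∂h/∂x at (0.32, 0.9, 0.64) = 1.92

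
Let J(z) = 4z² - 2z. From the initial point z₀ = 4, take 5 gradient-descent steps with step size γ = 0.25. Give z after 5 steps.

-3.5

J′(z) = 8z - 2
Step 1: J′(4) = 30; z₁ = 4 − 0.25·30 = -3.5
Step 2: J′(-3.5) = -30; z₂ = -3.5 − 0.25·(-30) = 4
Step 3: J′(4) = 30; z₃ = 4 − 0.25·30 = -3.5
Step 4: J′(-3.5) = -30; z₄ = -3.5 − 0.25·(-30) = 4
Step 5: J′(4) = 30; z₅ = 4 − 0.25·30 = -3.5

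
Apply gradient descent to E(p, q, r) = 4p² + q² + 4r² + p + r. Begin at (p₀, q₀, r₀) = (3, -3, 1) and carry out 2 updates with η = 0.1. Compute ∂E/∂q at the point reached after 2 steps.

-3.84

∇E = (8p + 1, 2q, 8r + 1)
(p₁, q₁, r₁) = (3, -3, 1) − 0.1·(25, -6, 9) = (0.5, -2.4, 0.1)
(p₂, q₂, r₂) = (0.5, -2.4, 0.1) − 0.1·(5, -4.8, 1.8) = (0, -1.92, -0.08)
∂E/∂q at (0, -1.92, -0.08) = -3.84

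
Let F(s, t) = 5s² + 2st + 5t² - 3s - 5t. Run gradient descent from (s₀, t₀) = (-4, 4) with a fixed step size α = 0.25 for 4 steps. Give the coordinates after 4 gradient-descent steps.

∇F = (10s + 2t - 3, 2s + 10t - 5)
Step 1: at (-4, 4), ∇F = (-35, 27) → (-4, 4) − 0.25·(-35, 27) = (4.75, -2.75)
Step 2: at (4.75, -2.75), ∇F = (39, -23) → (4.75, -2.75) − 0.25·(39, -23) = (-5, 3)
Step 3: at (-5, 3), ∇F = (-47, 15) → (-5, 3) − 0.25·(-47, 15) = (6.75, -0.75)
Step 4: at (6.75, -0.75), ∇F = (63, 1) → (6.75, -0.75) − 0.25·(63, 1) = (-9, -1)

(-9, -1)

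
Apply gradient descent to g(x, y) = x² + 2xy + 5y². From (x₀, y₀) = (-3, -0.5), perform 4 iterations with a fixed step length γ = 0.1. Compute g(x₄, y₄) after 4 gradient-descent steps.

1.59523136

∇g = (2x + 2y, 2x + 10y)
Step 1: at (-3, -0.5), ∇g = (-7, -11) → (-3, -0.5) − 0.1·(-7, -11) = (-2.3, 0.6)
Step 2: at (-2.3, 0.6), ∇g = (-3.4, 1.4) → (-2.3, 0.6) − 0.1·(-3.4, 1.4) = (-1.96, 0.46)
Step 3: at (-1.96, 0.46), ∇g = (-3, 0.68) → (-1.96, 0.46) − 0.1·(-3, 0.68) = (-1.66, 0.392)
Step 4: at (-1.66, 0.392), ∇g = (-2.536, 0.6) → (-1.66, 0.392) − 0.1·(-2.536, 0.6) = (-1.4064, 0.332)
g(-1.4064, 0.332) = 1.59523136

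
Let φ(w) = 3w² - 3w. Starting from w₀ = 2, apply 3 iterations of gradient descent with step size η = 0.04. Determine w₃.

φ′(w) = 6w - 3
w₁ = 2 − 0.04·9 = 1.64
w₂ = 1.64 − 0.04·6.84 = 1.3664
w₃ = 1.3664 − 0.04·5.1984 = 1.158464

1.158464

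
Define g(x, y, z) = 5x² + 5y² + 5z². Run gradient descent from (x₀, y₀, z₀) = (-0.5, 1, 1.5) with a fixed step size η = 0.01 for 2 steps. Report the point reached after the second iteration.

∇g = (10x, 10y, 10z)
(x₁, y₁, z₁) = (-0.5, 1, 1.5) − 0.01·(-5, 10, 15) = (-0.45, 0.9, 1.35)
(x₂, y₂, z₂) = (-0.45, 0.9, 1.35) − 0.01·(-4.5, 9, 13.5) = (-0.405, 0.81, 1.215)

(-0.405, 0.81, 1.215)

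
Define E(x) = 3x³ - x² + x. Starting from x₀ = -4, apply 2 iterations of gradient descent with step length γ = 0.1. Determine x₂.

-358.501

E′(x) = 9x² - 2x + 1
Step 1: E′(-4) = 153; x₁ = -4 − 0.1·153 = -19.3
Step 2: E′(-19.3) = 3392.01; x₂ = -19.3 − 0.1·3392.01 = -358.501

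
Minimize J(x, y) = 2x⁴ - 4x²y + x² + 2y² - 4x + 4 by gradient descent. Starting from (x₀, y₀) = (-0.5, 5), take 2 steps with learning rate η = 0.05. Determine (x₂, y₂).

∇J = (8x³ - 8xy + 2x - 4, -4x² + 4y)
Step 1: at (-0.5, 5), ∇J = (14, 19) → (-0.5, 5) − 0.05·(14, 19) = (-1.2, 4.05)
Step 2: at (-1.2, 4.05), ∇J = (18.656, 10.44) → (-1.2, 4.05) − 0.05·(18.656, 10.44) = (-2.1328, 3.528)

(-2.1328, 3.528)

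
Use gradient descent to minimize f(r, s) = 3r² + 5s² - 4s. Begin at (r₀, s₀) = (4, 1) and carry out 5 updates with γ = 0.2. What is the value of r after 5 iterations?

∇f = (6r, 10s - 4)
Step 1: at (4, 1), ∇f = (24, 6) → (4, 1) − 0.2·(24, 6) = (-0.8, -0.2)
Step 2: at (-0.8, -0.2), ∇f = (-4.8, -6) → (-0.8, -0.2) − 0.2·(-4.8, -6) = (0.16, 1)
Step 3: at (0.16, 1), ∇f = (0.96, 6) → (0.16, 1) − 0.2·(0.96, 6) = (-0.032, -0.2)
Step 4: at (-0.032, -0.2), ∇f = (-0.192, -6) → (-0.032, -0.2) − 0.2·(-0.192, -6) = (0.0064, 1)
Step 5: at (0.0064, 1), ∇f = (0.0384, 6) → (0.0064, 1) − 0.2·(0.0384, 6) = (-0.00128, -0.2)
r = -0.00128

-0.00128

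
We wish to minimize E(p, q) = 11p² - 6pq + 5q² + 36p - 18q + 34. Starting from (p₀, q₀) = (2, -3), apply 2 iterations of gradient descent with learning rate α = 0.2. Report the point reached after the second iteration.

(63.44, -26.52)

∇E = (22p - 6q + 36, -6p + 10q - 18)
Step 1: at (2, -3), ∇E = (98, -60) → (2, -3) − 0.2·(98, -60) = (-17.6, 9)
Step 2: at (-17.6, 9), ∇E = (-405.2, 177.6) → (-17.6, 9) − 0.2·(-405.2, 177.6) = (63.44, -26.52)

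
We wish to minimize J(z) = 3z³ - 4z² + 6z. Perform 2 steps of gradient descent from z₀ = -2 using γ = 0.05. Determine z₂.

J′(z) = 9z² - 8z + 6
z₁ = -2 − 0.05·58 = -4.9
z₂ = -4.9 − 0.05·261.29 = -17.9645

-17.9645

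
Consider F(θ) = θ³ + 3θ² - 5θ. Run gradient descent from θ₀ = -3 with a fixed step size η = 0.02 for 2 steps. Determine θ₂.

-3.179584

F′(θ) = 3θ² + 6θ - 5
θ₁ = -3 − 0.02·4 = -3.08
θ₂ = -3.08 − 0.02·4.9792 = -3.179584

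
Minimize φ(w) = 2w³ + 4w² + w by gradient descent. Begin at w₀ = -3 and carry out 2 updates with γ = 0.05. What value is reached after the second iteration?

φ′(w) = 6w² + 8w + 1
Step 1: φ′(-3) = 31; w₁ = -3 − 0.05·31 = -4.55
Step 2: φ′(-4.55) = 88.815; w₂ = -4.55 − 0.05·88.815 = -8.99075

-8.99075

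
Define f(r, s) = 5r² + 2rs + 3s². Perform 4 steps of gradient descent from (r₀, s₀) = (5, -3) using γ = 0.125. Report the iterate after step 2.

(0.625, -0.375)

∇f = (10r + 2s, 2r + 6s)
(r₁, s₁) = (5, -3) − 0.125·(44, -8) = (-0.5, -2)
(r₂, s₂) = (-0.5, -2) − 0.125·(-9, -13) = (0.625, -0.375)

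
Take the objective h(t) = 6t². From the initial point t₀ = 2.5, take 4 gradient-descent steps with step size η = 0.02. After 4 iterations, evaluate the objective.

4.17388045295616

h′(t) = 12t
t₁ = 2.5 − 0.02·30 = 1.9
t₂ = 1.9 − 0.02·22.8 = 1.444
t₃ = 1.444 − 0.02·17.328 = 1.09744
t₄ = 1.09744 − 0.02·13.16928 = 0.8340544
h(0.8340544) = 4.17388045295616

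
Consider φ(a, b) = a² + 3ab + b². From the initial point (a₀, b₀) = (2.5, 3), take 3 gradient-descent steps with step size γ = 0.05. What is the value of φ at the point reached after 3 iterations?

6.64605664453125

∇φ = (2a + 3b, 3a + 2b)
(a₁, b₁) = (2.5, 3) − 0.05·(14, 13.5) = (1.8, 2.325)
(a₂, b₂) = (1.8, 2.325) − 0.05·(10.575, 10.05) = (1.27125, 1.8225)
(a₃, b₃) = (1.27125, 1.8225) − 0.05·(8.01, 7.45875) = (0.87075, 1.4495625)
φ(0.87075, 1.4495625) = 6.64605664453125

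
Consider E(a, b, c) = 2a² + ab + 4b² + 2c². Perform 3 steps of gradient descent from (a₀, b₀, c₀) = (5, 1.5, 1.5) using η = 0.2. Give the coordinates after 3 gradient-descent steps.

∇E = (4a + b, a + 8b, 4c)
(a₁, b₁, c₁) = (5, 1.5, 1.5) − 0.2·(21.5, 17, 6) = (0.7, -1.9, 0.3)
(a₂, b₂, c₂) = (0.7, -1.9, 0.3) − 0.2·(0.9, -14.5, 1.2) = (0.52, 1, 0.06)
(a₃, b₃, c₃) = (0.52, 1, 0.06) − 0.2·(3.08, 8.52, 0.24) = (-0.096, -0.704, 0.012)

(-0.096, -0.704, 0.012)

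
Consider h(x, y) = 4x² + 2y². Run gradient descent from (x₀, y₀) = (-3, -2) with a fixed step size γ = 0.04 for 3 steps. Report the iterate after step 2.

∇h = (8x, 4y)
(x₁, y₁) = (-3, -2) − 0.04·(-24, -8) = (-2.04, -1.68)
(x₂, y₂) = (-2.04, -1.68) − 0.04·(-16.32, -6.72) = (-1.3872, -1.4112)

(-1.3872, -1.4112)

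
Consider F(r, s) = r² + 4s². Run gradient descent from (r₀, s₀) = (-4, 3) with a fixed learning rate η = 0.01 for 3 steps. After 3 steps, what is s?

2.336064

∇F = (2r, 8s)
(r₁, s₁) = (-4, 3) − 0.01·(-8, 24) = (-3.92, 2.76)
(r₂, s₂) = (-3.92, 2.76) − 0.01·(-7.84, 22.08) = (-3.8416, 2.5392)
(r₃, s₃) = (-3.8416, 2.5392) − 0.01·(-7.6832, 20.3136) = (-3.764768, 2.336064)
s = 2.336064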